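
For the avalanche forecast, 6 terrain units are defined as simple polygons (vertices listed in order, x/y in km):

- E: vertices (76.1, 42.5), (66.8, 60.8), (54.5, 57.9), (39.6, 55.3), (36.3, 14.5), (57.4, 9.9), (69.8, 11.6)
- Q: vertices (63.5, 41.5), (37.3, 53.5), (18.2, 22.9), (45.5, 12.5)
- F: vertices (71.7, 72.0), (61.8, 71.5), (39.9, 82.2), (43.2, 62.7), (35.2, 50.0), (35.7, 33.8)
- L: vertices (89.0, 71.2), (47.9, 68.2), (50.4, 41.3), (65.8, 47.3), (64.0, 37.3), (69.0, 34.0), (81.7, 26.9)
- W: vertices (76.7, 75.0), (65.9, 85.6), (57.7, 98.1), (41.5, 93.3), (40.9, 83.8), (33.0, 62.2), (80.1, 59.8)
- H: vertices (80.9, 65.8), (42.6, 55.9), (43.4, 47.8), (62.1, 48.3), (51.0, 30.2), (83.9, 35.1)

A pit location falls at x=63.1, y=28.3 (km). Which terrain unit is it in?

E

Cast a ray rightward from (63.1, 28.3). For each polygon, the edges (by vertex number in listed order) whose endpoints lie on opposite sides of y = 28.3, where each meets that height, and whether that is right or left of the point:
E: 4–5 at x≈37.42 (left), 7–1 at x≈73.20 (right) → 1 crossing.
Q: 2–3 at x≈21.57 (left), 4–1 at x≈55.31 (left) → 0 crossings.
F: no edge straddles that height → 0 crossings.
L: 6–7 at x≈79.20 (right), 7–1 at x≈81.93 (right) → 2 crossings.
W: no edge straddles that height → 0 crossings.
H: no edge straddles that height → 0 crossings.
Only E has an odd count, so the point is inside E.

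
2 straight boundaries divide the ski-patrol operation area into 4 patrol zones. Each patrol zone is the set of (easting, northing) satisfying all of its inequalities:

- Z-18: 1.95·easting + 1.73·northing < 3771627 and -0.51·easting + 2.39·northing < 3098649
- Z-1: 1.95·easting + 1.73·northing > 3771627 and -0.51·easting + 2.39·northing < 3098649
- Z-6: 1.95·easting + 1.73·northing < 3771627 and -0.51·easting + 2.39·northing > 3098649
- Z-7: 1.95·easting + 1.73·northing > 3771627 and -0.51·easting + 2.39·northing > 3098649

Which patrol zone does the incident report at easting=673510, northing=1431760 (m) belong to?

1.95·673510 + 1.73·1431760 = 3790289.300, which is > 3771627
-0.51·673510 + 2.39·1431760 = 3078416.300, which is < 3098649
This sign pattern matches Z-1.

Z-1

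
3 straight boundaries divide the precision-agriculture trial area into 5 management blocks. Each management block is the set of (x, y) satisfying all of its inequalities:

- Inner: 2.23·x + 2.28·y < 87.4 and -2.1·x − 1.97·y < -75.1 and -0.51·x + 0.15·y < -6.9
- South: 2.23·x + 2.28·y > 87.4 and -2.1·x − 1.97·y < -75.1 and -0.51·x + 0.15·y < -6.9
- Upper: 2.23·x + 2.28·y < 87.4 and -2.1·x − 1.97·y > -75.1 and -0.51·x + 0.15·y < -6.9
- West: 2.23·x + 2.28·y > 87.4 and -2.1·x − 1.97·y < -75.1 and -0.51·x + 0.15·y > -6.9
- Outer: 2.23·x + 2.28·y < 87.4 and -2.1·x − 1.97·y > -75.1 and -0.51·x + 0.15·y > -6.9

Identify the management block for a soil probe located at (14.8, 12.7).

2.23·14.8 + 2.28·12.7 = 61.960, which is < 87.4
-2.1·14.8 − 1.97·12.7 = -56.099, which is > -75.1
-0.51·14.8 + 0.15·12.7 = -5.643, which is > -6.9
This sign pattern matches Outer.

Outer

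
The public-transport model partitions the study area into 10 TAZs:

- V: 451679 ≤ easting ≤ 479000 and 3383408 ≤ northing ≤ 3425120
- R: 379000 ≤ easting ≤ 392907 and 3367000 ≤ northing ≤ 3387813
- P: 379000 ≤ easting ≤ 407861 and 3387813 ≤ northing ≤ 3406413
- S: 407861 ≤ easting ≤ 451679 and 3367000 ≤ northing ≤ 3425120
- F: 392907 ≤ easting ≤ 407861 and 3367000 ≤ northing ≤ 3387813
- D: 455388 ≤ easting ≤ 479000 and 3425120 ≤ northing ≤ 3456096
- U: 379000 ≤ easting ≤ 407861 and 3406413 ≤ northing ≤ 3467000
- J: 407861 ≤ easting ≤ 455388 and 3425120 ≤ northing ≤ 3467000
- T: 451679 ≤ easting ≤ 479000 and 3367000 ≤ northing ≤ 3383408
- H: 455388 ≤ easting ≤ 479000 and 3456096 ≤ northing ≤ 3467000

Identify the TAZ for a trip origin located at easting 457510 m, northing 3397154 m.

The point has easting = 457510 and northing = 3397154.
Only V satisfies 451679 ≤ easting ≤ 479000 and 3383408 ≤ northing ≤ 3425120.

V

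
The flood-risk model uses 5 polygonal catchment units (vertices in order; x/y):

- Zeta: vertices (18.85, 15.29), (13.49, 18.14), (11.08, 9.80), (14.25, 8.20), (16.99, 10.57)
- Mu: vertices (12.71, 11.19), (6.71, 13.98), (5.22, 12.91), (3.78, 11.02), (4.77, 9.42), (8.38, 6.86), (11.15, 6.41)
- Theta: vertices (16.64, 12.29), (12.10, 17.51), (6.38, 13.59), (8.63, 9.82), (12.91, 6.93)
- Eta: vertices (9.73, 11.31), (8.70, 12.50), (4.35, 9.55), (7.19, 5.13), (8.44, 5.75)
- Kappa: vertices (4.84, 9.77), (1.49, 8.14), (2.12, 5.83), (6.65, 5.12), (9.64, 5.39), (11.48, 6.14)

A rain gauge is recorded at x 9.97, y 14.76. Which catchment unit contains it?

Theta

Cast a ray rightward from (9.97, 14.76). For each polygon, the edges (by vertex number in listed order) whose endpoints lie on opposite sides of y = 14.76, where each meets that height, and whether that is right or left of the point:
Zeta: 2–3 at x≈12.513 (right), 5–1 at x≈18.641 (right) → 2 crossings.
Mu: no edge straddles that height → 0 crossings.
Theta: 1–2 at x≈14.492 (right), 2–3 at x≈8.087 (left) → 1 crossing.
Eta: no edge straddles that height → 0 crossings.
Kappa: no edge straddles that height → 0 crossings.
Only Theta has an odd count, so the point is inside Theta.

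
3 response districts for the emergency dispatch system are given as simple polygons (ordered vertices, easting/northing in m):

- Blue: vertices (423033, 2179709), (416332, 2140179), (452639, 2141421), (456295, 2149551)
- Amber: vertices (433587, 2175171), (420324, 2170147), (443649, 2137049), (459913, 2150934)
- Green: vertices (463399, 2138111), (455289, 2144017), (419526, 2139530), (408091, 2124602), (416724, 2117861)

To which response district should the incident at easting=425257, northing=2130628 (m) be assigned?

Green

Cast a ray rightward from (425257, 2130628). For each polygon, the edges (by vertex number in listed order) whose endpoints lie on opposite sides of northing = 2130628, where each meets that height, and whether that is right or left of the point:
Blue: no edge straddles that height → 0 crossings.
Amber: no edge straddles that height → 0 crossings.
Green: 3–4 at easting≈412707.0 (left), 5–1 at easting≈446151.1 (right) → 1 crossing.
Only Green has an odd count, so the point is inside Green.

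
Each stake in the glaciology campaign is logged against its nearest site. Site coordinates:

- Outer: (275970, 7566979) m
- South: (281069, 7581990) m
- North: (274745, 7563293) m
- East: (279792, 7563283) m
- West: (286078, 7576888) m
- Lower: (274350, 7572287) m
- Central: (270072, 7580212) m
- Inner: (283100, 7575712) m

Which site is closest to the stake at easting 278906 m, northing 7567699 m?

Outer

Squared distances to each site:
Outer: 9138496.000; South: 208911250.000; North: 36726757.000; East: 20286052.000; West: 135875305.000; Lower: 41806880.000; Central: 234614725.000; Inner: 81797805.000.
Minimum at Outer.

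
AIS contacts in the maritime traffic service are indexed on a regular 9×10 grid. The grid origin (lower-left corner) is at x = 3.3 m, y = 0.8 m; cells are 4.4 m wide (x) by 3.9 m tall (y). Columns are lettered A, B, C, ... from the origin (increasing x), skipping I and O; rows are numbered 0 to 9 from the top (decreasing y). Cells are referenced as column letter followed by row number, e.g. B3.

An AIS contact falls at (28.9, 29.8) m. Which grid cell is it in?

F2

Column index: ⌊(28.9 − 3.3) / 4.4⌋ = ⌊5.818⌋ = 5 → column F
Row offset from origin: ⌊(29.8 − 0.8) / 3.9⌋ = ⌊7.436⌋ = 7 → row 2 (counted from top)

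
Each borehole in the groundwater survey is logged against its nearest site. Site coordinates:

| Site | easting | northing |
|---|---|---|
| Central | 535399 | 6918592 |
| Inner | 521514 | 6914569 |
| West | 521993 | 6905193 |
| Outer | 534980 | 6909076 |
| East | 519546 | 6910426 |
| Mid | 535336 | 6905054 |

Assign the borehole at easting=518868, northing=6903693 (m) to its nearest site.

Squared distances to each site:
Central: 495254162.000; Inner: 125288692.000; West: 12015625.000; Outer: 288573233.000; East: 45792973.000; Mid: 273047345.000.
Minimum at West.

West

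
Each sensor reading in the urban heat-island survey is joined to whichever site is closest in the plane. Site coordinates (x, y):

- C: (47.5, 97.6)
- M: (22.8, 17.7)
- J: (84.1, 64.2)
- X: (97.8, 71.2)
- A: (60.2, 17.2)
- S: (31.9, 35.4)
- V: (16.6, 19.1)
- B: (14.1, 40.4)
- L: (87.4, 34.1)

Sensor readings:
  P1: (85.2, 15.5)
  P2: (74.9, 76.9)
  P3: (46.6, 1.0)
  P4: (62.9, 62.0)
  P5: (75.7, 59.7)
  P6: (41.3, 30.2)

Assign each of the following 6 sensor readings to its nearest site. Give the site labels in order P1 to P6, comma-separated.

P1 → L (d²=350.80)
P2 → J (d²=245.93)
P3 → A (d²=447.40)
P4 → J (d²=454.28)
P5 → J (d²=90.81)
P6 → S (d²=115.40)

L, J, A, J, J, S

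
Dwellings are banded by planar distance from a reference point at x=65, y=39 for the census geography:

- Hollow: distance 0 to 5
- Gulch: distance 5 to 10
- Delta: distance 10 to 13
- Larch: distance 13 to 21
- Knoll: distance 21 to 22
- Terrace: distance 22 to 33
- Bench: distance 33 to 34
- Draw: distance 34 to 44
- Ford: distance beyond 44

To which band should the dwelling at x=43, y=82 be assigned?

Ford

Distance = √((43−65)² + (82−39)²) = √(484.000 + 1849.000) = 48.301.
44 ≤ 48.301 < ∞ → Ford.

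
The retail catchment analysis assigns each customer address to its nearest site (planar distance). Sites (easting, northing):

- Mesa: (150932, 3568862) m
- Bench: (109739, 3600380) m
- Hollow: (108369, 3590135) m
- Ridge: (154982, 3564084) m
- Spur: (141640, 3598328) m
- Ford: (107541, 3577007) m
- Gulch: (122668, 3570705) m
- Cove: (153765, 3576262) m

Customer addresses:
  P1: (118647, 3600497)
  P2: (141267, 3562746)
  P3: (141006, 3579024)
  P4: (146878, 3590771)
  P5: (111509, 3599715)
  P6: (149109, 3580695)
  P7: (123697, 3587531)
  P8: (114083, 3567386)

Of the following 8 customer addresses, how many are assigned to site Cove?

2

P1 → Bench
P2 → Mesa
P3 → Cove
P4 → Spur
P5 → Bench
P6 → Cove
P7 → Hollow
P8 → Gulch
2 of the 8 go to Cove.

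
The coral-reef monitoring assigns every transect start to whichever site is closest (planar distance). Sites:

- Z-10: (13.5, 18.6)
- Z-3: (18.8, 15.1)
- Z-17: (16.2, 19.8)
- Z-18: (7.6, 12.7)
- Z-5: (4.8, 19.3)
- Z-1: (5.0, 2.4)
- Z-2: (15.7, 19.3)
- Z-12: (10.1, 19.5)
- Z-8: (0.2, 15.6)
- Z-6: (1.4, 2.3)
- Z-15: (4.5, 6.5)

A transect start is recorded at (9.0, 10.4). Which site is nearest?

Z-18

Squared distances to each site:
Z-10: 87.490; Z-3: 118.130; Z-17: 140.200; Z-18: 7.250; Z-5: 96.850; Z-1: 80.000; Z-2: 124.100; Z-12: 84.020; Z-8: 104.480; Z-6: 123.370; Z-15: 35.460.
Minimum at Z-18.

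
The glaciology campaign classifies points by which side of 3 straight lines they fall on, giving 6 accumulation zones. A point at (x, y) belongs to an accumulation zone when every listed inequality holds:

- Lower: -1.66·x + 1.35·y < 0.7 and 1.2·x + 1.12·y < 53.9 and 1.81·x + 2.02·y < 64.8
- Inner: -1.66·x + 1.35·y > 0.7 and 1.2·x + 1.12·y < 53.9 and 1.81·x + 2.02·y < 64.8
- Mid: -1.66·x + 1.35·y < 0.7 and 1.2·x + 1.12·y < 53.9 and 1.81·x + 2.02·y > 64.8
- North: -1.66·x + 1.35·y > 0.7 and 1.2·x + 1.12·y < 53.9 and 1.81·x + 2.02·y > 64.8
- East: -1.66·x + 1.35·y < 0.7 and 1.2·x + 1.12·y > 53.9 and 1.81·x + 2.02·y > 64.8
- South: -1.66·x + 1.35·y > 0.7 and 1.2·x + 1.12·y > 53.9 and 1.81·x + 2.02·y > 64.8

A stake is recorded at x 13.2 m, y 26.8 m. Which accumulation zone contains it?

-1.66·13.2 + 1.35·26.8 = 14.268, which is > 0.7
1.2·13.2 + 1.12·26.8 = 45.856, which is < 53.9
1.81·13.2 + 2.02·26.8 = 78.028, which is > 64.8
This sign pattern matches North.

North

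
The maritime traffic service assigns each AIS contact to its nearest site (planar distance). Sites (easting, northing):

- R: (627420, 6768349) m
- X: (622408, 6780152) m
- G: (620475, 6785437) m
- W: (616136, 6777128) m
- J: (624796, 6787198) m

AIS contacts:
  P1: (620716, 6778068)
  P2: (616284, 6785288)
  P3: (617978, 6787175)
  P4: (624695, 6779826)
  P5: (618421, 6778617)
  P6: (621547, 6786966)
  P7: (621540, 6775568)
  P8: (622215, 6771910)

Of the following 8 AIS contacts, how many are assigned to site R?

P1 → X
P2 → G
P3 → G
P4 → X
P5 → W
P6 → G
P7 → X
P8 → R
1 of the 8 goes to R.

1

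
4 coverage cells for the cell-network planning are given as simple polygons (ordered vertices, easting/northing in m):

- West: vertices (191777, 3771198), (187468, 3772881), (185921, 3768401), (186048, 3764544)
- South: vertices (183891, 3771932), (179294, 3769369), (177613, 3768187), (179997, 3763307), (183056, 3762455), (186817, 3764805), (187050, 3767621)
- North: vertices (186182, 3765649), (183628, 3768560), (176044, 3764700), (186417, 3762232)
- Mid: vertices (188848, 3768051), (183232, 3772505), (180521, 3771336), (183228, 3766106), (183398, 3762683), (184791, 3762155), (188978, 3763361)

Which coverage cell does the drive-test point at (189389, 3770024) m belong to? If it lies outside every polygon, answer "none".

West

Cast a ray rightward from (189389, 3770024). For each polygon, the edges (by vertex number in listed order) whose endpoints lie on opposite sides of northing = 3770024, where each meets that height, and whether that is right or left of the point:
West: 2–3 at easting≈186481.4 (left), 4–1 at easting≈190766.2 (right) → 1 crossing.
South: 1–2 at easting≈180468.8 (left), 7–1 at easting≈185289.1 (left) → 0 crossings.
North: no edge straddles that height → 0 crossings.
Mid: 1–2 at easting≈186360.3 (left), 3–4 at easting≈181200.1 (left) → 0 crossings.
Only West has an odd count, so the point is inside West.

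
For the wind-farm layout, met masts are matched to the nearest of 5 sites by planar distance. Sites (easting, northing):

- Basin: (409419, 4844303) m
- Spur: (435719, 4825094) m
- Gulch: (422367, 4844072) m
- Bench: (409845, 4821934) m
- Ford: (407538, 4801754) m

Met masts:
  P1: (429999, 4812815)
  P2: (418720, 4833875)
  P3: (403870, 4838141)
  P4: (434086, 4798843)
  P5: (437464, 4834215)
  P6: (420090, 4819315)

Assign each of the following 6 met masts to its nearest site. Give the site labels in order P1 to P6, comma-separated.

P1 → Spur (d²=183492241.00)
P2 → Gulch (d²=117279418.00)
P3 → Basin (d²=68761645.00)
P4 → Spur (d²=691781690.00)
P5 → Spur (d²=86237666.00)
P6 → Bench (d²=111819186.00)

Spur, Gulch, Basin, Spur, Spur, Bench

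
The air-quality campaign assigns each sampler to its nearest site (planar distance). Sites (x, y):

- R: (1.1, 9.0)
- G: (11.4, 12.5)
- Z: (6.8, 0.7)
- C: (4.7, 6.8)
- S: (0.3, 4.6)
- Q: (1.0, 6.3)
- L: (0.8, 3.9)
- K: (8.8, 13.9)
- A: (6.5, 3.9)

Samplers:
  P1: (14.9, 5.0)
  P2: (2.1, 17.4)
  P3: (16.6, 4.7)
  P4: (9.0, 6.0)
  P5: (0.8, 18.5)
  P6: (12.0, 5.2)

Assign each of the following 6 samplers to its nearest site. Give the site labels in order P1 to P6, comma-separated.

P1 → G (d²=68.50)
P2 → K (d²=57.14)
P3 → G (d²=87.88)
P4 → A (d²=10.66)
P5 → K (d²=85.16)
P6 → A (d²=31.94)

G, K, G, A, K, A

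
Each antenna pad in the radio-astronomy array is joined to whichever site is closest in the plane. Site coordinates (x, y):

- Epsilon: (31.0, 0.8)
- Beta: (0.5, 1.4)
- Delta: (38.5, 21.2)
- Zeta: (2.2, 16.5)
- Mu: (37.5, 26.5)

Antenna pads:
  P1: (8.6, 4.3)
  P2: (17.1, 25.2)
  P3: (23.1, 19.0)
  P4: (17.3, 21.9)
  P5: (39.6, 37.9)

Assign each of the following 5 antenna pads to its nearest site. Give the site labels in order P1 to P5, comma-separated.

Beta, Zeta, Delta, Zeta, Mu

P1 → Beta (d²=74.02)
P2 → Zeta (d²=297.70)
P3 → Delta (d²=242.00)
P4 → Zeta (d²=257.17)
P5 → Mu (d²=134.37)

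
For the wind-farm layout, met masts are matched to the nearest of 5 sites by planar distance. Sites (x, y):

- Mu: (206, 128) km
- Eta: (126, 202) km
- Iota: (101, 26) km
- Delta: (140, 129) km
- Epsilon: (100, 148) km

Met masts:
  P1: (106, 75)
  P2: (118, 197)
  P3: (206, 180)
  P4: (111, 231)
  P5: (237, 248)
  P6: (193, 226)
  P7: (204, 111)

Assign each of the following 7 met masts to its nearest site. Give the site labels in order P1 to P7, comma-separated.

Iota, Eta, Mu, Eta, Eta, Eta, Mu

P1 → Iota (d²=2426.00)
P2 → Eta (d²=89.00)
P3 → Mu (d²=2704.00)
P4 → Eta (d²=1066.00)
P5 → Eta (d²=14437.00)
P6 → Eta (d²=5065.00)
P7 → Mu (d²=293.00)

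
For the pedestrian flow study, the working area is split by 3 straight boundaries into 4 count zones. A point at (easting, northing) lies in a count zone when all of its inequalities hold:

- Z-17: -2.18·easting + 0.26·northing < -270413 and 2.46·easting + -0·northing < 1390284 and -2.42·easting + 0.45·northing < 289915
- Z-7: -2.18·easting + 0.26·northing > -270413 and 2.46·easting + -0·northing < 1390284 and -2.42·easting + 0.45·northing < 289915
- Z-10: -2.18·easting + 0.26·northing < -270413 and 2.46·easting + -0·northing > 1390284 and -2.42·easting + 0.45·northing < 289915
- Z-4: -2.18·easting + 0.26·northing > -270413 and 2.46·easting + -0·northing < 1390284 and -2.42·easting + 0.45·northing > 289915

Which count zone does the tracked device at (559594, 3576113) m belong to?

-2.18·559594 + 0.26·3576113 = -290125.540, which is < -270413
2.46·559594 + -0·3576113 = 1376601.240, which is < 1390284
-2.42·559594 + 0.45·3576113 = 255033.370, which is < 289915
This sign pattern matches Z-17.

Z-17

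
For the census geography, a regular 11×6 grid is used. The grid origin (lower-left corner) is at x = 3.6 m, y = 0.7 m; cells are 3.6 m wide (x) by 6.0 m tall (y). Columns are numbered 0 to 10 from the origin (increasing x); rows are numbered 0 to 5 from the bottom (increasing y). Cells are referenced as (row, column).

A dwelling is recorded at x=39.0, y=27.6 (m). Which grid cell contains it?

Column index: ⌊(39.0 − 3.6) / 3.6⌋ = ⌊9.833⌋ = 9
Row offset from origin: ⌊(27.6 − 0.7) / 6.0⌋ = ⌊4.483⌋ = 4 → row 4

(4, 9)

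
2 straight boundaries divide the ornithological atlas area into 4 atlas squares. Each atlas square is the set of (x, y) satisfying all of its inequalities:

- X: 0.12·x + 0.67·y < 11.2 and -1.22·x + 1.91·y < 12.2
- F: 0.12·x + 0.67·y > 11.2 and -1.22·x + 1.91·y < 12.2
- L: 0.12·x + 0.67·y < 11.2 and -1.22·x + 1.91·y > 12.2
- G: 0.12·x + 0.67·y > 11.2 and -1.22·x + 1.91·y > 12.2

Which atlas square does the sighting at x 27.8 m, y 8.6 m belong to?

0.12·27.8 + 0.67·8.6 = 9.098, which is < 11.2
-1.22·27.8 + 1.91·8.6 = -17.490, which is < 12.2
This sign pattern matches X.

X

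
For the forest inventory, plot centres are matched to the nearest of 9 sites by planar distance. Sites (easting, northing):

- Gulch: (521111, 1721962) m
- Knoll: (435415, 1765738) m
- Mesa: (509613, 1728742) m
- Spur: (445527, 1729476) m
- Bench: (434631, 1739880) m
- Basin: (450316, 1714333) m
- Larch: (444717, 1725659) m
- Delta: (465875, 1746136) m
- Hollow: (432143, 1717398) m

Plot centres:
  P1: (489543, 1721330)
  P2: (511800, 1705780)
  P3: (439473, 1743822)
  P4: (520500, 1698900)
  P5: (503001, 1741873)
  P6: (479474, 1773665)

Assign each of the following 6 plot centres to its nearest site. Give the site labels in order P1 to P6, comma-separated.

Mesa, Gulch, Bench, Gulch, Mesa, Delta

P1 → Mesa (d²=457742644.00)
P2 → Gulch (d²=348551845.00)
P3 → Bench (d²=38984328.00)
P4 → Gulch (d²=532229165.00)
P5 → Mesa (d²=216141705.00)
P6 → Delta (d²=942778642.00)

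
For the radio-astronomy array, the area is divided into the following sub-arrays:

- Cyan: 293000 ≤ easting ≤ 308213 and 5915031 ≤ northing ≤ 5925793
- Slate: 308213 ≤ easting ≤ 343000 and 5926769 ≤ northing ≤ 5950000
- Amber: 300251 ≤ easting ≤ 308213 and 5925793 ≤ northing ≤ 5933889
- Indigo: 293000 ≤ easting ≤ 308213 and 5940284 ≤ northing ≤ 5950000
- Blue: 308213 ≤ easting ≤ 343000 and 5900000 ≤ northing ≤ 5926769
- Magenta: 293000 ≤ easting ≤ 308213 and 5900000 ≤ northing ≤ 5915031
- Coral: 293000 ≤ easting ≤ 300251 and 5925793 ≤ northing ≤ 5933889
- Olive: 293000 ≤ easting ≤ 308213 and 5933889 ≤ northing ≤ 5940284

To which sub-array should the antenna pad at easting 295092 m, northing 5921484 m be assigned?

The point has easting = 295092 and northing = 5921484.
Only Cyan satisfies 293000 ≤ easting ≤ 308213 and 5915031 ≤ northing ≤ 5925793.

Cyan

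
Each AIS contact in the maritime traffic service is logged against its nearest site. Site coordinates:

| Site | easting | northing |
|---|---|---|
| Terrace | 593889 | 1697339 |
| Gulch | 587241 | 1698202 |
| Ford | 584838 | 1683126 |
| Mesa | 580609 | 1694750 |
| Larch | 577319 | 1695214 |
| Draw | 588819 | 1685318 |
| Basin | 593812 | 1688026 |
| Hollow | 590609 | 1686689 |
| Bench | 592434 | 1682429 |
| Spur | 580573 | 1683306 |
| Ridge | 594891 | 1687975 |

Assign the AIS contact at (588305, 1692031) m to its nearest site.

Squared distances to each site:
Terrace: 59355920.000; Gulch: 39213337.000; Ford: 91319114.000; Mesa: 66621377.000; Larch: 130823685.000; Draw: 45328565.000; Basin: 46367074.000; Hollow: 33845380.000; Bench: 109247045.000; Spur: 135909449.000; Ridge: 59826532.000.
Minimum at Hollow.

Hollow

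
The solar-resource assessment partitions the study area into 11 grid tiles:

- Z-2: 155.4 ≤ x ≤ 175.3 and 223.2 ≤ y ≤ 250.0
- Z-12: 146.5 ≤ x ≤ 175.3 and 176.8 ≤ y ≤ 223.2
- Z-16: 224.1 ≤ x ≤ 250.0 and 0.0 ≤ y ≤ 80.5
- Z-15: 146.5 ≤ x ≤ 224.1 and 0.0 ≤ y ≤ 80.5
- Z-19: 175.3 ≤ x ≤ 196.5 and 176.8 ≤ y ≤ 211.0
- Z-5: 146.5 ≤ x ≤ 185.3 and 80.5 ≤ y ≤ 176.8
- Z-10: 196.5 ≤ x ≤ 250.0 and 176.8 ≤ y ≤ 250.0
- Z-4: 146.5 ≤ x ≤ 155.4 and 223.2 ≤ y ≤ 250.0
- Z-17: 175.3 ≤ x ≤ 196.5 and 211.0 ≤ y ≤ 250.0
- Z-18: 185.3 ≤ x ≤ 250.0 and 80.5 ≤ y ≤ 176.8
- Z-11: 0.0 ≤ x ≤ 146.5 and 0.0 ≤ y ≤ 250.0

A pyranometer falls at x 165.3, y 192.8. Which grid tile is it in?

The point has x = 165.3 and y = 192.8.
Only Z-12 satisfies 146.5 ≤ x ≤ 175.3 and 176.8 ≤ y ≤ 223.2.

Z-12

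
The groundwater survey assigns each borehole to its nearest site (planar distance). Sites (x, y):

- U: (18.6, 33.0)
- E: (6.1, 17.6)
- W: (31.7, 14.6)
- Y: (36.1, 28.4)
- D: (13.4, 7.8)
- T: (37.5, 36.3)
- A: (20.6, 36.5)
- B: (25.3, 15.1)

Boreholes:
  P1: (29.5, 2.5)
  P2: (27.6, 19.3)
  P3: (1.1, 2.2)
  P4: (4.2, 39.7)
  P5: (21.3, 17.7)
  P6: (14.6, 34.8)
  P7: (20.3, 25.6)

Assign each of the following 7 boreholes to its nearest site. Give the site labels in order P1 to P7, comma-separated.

W, B, D, U, B, U, U

P1 → W (d²=151.25)
P2 → B (d²=22.93)
P3 → D (d²=182.65)
P4 → U (d²=252.25)
P5 → B (d²=22.76)
P6 → U (d²=19.24)
P7 → U (d²=57.65)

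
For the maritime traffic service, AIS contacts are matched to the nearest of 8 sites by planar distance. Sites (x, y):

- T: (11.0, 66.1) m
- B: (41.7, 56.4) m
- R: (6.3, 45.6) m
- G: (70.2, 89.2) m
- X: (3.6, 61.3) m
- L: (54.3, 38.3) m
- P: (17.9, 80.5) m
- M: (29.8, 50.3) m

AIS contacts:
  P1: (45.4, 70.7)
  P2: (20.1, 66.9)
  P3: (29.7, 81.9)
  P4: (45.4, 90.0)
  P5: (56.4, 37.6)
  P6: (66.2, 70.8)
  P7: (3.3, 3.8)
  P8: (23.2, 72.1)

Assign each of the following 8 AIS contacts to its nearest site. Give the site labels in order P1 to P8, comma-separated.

P1 → B (d²=218.18)
P2 → T (d²=83.45)
P3 → P (d²=141.20)
P4 → G (d²=615.68)
P5 → L (d²=4.90)
P6 → G (d²=354.56)
P7 → R (d²=1756.24)
P8 → P (d²=98.65)

B, T, P, G, L, G, R, P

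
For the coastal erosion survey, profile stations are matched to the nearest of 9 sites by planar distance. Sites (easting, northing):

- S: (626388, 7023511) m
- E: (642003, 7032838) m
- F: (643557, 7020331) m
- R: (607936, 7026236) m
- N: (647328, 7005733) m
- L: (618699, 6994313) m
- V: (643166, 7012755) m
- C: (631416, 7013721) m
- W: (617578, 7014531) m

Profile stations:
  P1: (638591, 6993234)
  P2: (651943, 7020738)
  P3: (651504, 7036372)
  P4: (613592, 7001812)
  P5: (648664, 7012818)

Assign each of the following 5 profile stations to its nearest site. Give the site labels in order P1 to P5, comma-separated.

P1 → N (d²=232560170.00)
P2 → F (d²=70490645.00)
P3 → E (d²=102758157.00)
P4 → L (d²=82316450.00)
P5 → V (d²=30231973.00)

N, F, E, L, V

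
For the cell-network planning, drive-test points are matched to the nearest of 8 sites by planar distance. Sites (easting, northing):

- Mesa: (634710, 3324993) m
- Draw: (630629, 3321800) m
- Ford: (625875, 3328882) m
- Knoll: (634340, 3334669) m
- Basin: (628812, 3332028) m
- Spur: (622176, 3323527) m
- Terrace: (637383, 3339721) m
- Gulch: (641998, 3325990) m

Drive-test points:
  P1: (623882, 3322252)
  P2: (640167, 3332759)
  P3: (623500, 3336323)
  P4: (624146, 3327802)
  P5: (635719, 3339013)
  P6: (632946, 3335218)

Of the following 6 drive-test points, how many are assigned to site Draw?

0

P1 → Spur
P2 → Knoll
P3 → Basin
P4 → Ford
P5 → Terrace
P6 → Knoll
0 of the 6 go to Draw.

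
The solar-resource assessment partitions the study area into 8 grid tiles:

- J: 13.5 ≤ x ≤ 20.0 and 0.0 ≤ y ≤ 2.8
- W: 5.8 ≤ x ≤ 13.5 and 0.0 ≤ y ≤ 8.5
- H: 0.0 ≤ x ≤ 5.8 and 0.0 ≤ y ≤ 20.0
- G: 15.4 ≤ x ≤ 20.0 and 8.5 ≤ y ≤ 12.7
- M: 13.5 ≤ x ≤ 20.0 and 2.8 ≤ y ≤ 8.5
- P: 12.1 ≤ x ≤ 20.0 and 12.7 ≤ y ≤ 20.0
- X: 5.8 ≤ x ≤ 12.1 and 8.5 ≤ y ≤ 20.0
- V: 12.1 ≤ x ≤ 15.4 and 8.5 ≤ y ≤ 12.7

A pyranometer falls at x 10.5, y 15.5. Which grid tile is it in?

The point has x = 10.5 and y = 15.5.
Only X satisfies 5.8 ≤ x ≤ 12.1 and 8.5 ≤ y ≤ 20.0.

X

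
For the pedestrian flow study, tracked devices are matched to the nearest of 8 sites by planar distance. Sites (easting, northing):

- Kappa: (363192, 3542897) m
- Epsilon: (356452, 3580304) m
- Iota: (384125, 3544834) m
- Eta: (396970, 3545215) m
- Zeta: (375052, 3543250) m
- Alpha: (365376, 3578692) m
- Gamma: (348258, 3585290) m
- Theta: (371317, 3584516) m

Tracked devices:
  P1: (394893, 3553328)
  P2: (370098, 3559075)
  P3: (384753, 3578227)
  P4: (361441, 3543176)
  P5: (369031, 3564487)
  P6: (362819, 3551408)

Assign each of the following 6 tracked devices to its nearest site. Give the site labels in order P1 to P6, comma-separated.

Eta, Zeta, Theta, Kappa, Alpha, Kappa

P1 → Eta (d²=70134698.00)
P2 → Zeta (d²=274972741.00)
P3 → Theta (d²=220077617.00)
P4 → Kappa (d²=3143842.00)
P5 → Alpha (d²=215141050.00)
P6 → Kappa (d²=72576250.00)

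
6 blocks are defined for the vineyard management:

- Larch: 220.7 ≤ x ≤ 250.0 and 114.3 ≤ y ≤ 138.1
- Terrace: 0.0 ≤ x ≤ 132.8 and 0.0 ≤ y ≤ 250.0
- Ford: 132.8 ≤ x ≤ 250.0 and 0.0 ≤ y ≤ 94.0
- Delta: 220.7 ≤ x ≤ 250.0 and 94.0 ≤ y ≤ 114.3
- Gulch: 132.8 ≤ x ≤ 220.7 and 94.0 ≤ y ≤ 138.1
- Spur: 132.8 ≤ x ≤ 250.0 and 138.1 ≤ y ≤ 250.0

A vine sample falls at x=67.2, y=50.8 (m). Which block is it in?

The point has x = 67.2 and y = 50.8.
Only Terrace satisfies 0.0 ≤ x ≤ 132.8 and 0.0 ≤ y ≤ 250.0.

Terrace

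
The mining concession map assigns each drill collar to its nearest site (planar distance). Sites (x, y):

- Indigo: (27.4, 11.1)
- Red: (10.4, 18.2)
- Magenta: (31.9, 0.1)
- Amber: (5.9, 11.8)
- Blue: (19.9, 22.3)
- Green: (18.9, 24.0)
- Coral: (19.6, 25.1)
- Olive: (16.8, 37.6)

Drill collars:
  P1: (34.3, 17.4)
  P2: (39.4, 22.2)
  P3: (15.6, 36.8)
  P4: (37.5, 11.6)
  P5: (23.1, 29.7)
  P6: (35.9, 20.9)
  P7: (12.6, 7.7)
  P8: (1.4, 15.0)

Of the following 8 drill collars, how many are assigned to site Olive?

1

P1 → Indigo
P2 → Indigo
P3 → Olive
P4 → Indigo
P5 → Coral
P6 → Indigo
P7 → Amber
P8 → Amber
1 of the 8 goes to Olive.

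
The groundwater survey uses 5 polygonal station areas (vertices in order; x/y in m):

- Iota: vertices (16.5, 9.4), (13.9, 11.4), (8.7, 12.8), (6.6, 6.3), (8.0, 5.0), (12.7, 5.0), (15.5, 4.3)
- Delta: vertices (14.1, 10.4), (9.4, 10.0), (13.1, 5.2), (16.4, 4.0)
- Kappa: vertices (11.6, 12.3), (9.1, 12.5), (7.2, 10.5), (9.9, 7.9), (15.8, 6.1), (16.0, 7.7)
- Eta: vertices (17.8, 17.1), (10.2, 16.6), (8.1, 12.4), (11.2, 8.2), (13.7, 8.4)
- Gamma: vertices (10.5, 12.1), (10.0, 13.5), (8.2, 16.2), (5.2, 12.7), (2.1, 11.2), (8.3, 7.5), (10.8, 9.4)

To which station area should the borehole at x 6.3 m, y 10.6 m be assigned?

Cast a ray rightward from (6.3, 10.6). For each polygon, the edges (by vertex number in listed order) whose endpoints lie on opposite sides of y = 10.6, where each meets that height, and whether that is right or left of the point:
Iota: 1–2 at x≈14.94 (right), 3–4 at x≈7.99 (right) → 2 crossings.
Delta: no edge straddles that height → 0 crossings.
Kappa: 2–3 at x≈7.29 (right), 6–1 at x≈13.23 (right) → 2 crossings.
Eta: 3–4 at x≈9.43 (right), 5–1 at x≈14.74 (right) → 2 crossings.
Gamma: 5–6 at x≈3.11 (left), 7–1 at x≈10.67 (right) → 1 crossing.
Only Gamma has an odd count, so the point is inside Gamma.

Gamma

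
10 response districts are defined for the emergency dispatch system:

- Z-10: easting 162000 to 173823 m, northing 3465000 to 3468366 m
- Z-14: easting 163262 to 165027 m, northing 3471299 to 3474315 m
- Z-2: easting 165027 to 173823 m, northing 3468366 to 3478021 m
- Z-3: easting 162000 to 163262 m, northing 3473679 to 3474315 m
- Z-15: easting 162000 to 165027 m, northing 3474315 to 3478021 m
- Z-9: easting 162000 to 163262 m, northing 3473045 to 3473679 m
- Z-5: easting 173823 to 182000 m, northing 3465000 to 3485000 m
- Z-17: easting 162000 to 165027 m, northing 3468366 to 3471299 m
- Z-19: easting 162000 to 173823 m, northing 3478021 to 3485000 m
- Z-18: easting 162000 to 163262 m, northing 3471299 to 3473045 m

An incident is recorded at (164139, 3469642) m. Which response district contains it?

Z-17

The point has easting = 164139 and northing = 3469642.
Only Z-17 satisfies 162000 ≤ easting ≤ 165027 and 3468366 ≤ northing ≤ 3471299.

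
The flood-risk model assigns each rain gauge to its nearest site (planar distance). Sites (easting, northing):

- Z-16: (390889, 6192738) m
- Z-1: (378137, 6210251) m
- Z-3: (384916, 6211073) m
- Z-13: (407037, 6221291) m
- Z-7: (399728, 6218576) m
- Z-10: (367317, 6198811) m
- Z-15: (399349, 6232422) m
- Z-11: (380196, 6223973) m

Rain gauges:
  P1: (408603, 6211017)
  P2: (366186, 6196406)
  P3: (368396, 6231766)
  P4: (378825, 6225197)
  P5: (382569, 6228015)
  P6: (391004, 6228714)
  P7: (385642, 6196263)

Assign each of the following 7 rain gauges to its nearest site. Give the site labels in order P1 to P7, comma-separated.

Z-13, Z-10, Z-11, Z-11, Z-11, Z-15, Z-16

P1 → Z-13 (d²=108007432.00)
P2 → Z-10 (d²=7063186.00)
P3 → Z-11 (d²=199970849.00)
P4 → Z-11 (d²=3377817.00)
P5 → Z-11 (d²=21968893.00)
P6 → Z-15 (d²=83388289.00)
P7 → Z-16 (d²=39956634.00)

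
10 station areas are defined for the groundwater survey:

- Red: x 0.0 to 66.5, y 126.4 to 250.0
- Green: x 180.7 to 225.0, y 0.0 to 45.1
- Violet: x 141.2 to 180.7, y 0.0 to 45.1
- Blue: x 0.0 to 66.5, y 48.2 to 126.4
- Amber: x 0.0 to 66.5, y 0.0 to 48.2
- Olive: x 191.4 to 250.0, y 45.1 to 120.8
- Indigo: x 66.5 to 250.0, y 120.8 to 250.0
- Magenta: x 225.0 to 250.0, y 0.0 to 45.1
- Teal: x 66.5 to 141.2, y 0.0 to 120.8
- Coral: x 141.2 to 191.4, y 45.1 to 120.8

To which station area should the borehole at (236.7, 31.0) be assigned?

The point has x = 236.7 and y = 31.0.
Only Magenta satisfies 225.0 ≤ x ≤ 250.0 and 0.0 ≤ y ≤ 45.1.

Magenta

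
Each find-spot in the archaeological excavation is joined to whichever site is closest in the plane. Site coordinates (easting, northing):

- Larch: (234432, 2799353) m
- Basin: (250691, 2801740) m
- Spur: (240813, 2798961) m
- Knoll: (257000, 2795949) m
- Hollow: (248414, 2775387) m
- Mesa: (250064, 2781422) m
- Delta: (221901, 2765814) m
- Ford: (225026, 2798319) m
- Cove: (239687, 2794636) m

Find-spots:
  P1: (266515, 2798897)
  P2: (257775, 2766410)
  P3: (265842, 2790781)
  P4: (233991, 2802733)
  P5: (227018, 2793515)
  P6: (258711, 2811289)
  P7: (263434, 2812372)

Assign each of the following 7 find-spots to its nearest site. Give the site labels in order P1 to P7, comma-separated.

P1 → Knoll (d²=99225929.00)
P2 → Hollow (d²=168214850.00)
P3 → Knoll (d²=104889188.00)
P4 → Larch (d²=11618881.00)
P5 → Ford (d²=27046480.00)
P6 → Basin (d²=155503801.00)
P7 → Basin (d²=275423473.00)

Knoll, Hollow, Knoll, Larch, Ford, Basin, Basin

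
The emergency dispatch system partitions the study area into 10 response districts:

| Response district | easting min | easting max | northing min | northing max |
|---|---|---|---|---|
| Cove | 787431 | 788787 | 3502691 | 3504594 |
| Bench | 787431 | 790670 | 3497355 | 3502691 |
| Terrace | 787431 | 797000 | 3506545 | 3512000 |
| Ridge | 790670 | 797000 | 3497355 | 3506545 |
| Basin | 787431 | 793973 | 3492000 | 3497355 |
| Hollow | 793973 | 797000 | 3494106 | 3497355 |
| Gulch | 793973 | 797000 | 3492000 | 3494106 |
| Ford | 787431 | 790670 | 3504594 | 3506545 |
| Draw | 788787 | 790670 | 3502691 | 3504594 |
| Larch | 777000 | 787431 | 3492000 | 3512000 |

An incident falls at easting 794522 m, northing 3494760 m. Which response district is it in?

The point has easting = 794522 and northing = 3494760.
Only Hollow satisfies 793973 ≤ easting ≤ 797000 and 3494106 ≤ northing ≤ 3497355.

Hollow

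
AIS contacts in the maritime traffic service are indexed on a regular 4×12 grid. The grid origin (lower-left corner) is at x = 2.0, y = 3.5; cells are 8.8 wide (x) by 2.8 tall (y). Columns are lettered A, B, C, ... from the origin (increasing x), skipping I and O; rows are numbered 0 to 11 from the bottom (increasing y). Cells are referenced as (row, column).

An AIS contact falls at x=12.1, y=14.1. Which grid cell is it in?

Column index: ⌊(12.1 − 2.0) / 8.8⌋ = ⌊1.148⌋ = 1 → column B
Row offset from origin: ⌊(14.1 − 3.5) / 2.8⌋ = ⌊3.786⌋ = 3 → row 3

(3, B)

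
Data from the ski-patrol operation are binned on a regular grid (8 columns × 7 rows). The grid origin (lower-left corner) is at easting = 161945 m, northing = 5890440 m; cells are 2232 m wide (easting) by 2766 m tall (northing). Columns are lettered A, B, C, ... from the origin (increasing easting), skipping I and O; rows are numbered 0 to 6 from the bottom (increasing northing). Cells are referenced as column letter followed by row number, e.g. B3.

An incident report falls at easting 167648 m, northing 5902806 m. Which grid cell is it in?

C4

Column index: ⌊(167648 − 161945) / 2232⌋ = ⌊2.555⌋ = 2 → column C
Row offset from origin: ⌊(5902806 − 5890440) / 2766⌋ = ⌊4.471⌋ = 4 → row 4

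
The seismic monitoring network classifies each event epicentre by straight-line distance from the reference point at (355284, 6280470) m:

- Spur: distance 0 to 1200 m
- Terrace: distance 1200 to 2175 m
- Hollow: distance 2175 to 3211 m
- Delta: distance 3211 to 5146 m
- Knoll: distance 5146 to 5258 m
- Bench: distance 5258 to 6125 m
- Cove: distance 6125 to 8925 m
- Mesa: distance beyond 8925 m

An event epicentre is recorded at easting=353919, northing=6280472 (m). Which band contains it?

Distance = √((353919−355284)² + (6280472−6280470)²) = √(1863225.000 + 4.000) = 1365.001 m.
1200 ≤ 1365.001 < 2175 → Terrace.

Terrace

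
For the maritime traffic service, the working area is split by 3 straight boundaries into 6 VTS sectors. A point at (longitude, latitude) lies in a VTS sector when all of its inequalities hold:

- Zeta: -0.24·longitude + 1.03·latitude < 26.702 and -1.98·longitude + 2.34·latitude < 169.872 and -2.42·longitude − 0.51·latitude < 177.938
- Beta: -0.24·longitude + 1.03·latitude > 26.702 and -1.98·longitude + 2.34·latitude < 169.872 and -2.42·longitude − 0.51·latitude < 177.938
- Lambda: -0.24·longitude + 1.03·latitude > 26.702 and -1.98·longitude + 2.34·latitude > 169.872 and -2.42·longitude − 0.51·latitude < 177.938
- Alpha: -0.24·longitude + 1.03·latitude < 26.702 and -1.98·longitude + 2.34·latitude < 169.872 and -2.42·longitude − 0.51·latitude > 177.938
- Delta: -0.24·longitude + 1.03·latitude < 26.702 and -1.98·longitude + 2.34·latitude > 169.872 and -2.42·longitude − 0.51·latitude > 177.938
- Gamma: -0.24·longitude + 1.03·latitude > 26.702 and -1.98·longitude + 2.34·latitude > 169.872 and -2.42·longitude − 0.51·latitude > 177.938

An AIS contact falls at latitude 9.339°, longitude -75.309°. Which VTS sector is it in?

-0.24·-75.309 + 1.03·9.339 = 27.693, which is > 26.702
-1.98·-75.309 + 2.34·9.339 = 170.965, which is > 169.872
-2.42·-75.309 − 0.51·9.339 = 177.485, which is < 177.938
This sign pattern matches Lambda.

Lambda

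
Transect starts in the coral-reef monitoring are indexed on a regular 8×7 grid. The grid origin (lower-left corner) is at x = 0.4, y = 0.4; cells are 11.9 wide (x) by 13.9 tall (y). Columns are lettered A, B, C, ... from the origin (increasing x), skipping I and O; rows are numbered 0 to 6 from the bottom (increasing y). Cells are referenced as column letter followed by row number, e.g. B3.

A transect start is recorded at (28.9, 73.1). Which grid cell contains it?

C5

Column index: ⌊(28.9 − 0.4) / 11.9⌋ = ⌊2.395⌋ = 2 → column C
Row offset from origin: ⌊(73.1 − 0.4) / 13.9⌋ = ⌊5.230⌋ = 5 → row 5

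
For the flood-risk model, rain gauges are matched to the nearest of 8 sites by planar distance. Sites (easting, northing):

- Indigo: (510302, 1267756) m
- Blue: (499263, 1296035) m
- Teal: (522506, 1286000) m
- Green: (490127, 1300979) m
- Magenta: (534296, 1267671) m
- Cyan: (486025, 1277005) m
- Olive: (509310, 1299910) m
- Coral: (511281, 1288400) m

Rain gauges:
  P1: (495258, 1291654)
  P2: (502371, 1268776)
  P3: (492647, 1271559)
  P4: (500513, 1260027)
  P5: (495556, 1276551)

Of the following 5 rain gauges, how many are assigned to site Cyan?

2

P1 → Blue
P2 → Indigo
P3 → Cyan
P4 → Indigo
P5 → Cyan
2 of the 5 go to Cyan.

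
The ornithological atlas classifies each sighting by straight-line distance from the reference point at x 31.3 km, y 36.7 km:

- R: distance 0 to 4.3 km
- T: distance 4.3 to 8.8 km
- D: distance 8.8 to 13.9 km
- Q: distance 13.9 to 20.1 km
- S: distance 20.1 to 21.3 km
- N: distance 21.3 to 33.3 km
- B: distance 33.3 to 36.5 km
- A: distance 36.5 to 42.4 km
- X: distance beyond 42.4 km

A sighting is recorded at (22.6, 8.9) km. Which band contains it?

N

Distance = √((22.6−31.3)² + (8.9−36.7)²) = √(75.690 + 772.840) = 29.130 km.
21.3 ≤ 29.130 < 33.3 → N.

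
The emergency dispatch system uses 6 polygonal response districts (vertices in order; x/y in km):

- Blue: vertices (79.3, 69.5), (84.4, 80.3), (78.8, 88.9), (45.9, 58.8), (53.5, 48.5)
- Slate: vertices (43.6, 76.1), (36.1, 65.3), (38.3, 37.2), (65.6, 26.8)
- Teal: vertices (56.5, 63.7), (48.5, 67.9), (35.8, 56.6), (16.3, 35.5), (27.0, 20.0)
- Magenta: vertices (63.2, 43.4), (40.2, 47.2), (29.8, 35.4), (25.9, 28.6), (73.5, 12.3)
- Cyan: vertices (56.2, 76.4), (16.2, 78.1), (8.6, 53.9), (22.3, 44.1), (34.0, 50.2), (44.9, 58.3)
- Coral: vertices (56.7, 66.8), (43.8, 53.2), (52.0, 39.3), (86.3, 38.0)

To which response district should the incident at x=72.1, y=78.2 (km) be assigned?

Blue

Cast a ray rightward from (72.1, 78.2). For each polygon, the edges (by vertex number in listed order) whose endpoints lie on opposite sides of y = 78.2, where each meets that height, and whether that is right or left of the point:
Blue: 1–2 at x≈83.41 (right), 3–4 at x≈67.10 (left) → 1 crossing.
Slate: no edge straddles that height → 0 crossings.
Teal: no edge straddles that height → 0 crossings.
Magenta: no edge straddles that height → 0 crossings.
Cyan: no edge straddles that height → 0 crossings.
Coral: no edge straddles that height → 0 crossings.
Only Blue has an odd count, so the point is inside Blue.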